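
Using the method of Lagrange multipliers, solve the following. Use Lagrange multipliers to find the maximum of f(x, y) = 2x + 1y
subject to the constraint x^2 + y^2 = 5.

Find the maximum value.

Set up Lagrange conditions: grad f = lambda * grad g
  2 = 2*lambda*x
  1 = 2*lambda*y
From these: x/y = 2/1, so x = 2t, y = 1t for some t.
Substitute into constraint: (2t)^2 + (1t)^2 = 5
  t^2 * 5 = 5
  t = sqrt(5/5)
Maximum = 2*x + 1*y = (2^2 + 1^2)*t = 5 * sqrt(5/5) = 5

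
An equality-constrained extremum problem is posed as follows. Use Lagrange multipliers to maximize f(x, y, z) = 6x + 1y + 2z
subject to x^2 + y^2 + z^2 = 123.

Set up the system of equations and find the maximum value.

Lagrange conditions: 6 = 2*lambda*x, 1 = 2*lambda*y, 2 = 2*lambda*z
So x:6 = y:1 = z:2, i.e. x = 6t, y = 1t, z = 2t
Constraint: t^2*(6^2 + 1^2 + 2^2) = 123
  t^2 * 41 = 123  =>  t = sqrt(3)
Maximum = 6*6t + 1*1t + 2*2t = 41*sqrt(3) = sqrt(5043)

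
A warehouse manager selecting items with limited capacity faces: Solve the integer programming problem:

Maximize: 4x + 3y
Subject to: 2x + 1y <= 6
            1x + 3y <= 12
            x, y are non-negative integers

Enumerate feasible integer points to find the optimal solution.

Constraint 1: 2x + 1y <= 6
Constraint 2: 1x + 3y <= 12
Feasible x range (need y >= 0): 0 <= x <= min(6/2, 12/1) => x in {0, ..., 3}.
Enumerate feasible integer points row by row (the coefficient of y is 3 > 0, so for each x the largest feasible y gives the best value):
  x = 0: y <= min((6 - 2*0)/1, (12 - 1*0)/3) => y in {0, ..., 4}; best 4*0 + 3*4 = 12
  x = 1: y <= min((6 - 2*1)/1, (12 - 1*1)/3) => y in {0, ..., 3}; best 4*1 + 3*3 = 13
  x = 2: y <= min((6 - 2*2)/1, (12 - 1*2)/3) => y in {0, ..., 2}; best 4*2 + 3*2 = 14
  x = 3: y <= min((6 - 2*3)/1, (12 - 1*3)/3) => y in {0}; best 4*3 + 3*0 = 12
The maximum 4x + 3y = 14 is achieved at x = 2, y = 2.
Check: 2*2 + 1*2 = 6 <= 6 and 1*2 + 3*2 = 8 <= 12.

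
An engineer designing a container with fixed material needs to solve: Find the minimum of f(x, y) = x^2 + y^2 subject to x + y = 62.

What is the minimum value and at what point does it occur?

Substitute y = 62 - x into f(x,y) = x^2 + y^2:
g(x) = x^2 + (62 - x)^2 = 2x^2 - 124x + 3844
g'(x) = 4x - 124 = 0  =>  x = 31
y = 62 - 31 = 31
Minimum value = 31^2 + 31^2 = 1922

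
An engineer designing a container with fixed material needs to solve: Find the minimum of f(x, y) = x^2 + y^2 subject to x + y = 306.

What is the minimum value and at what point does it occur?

Substitute y = 306 - x into f(x,y) = x^2 + y^2:
g(x) = x^2 + (306 - x)^2 = 2x^2 - 612x + 93636
g'(x) = 4x - 612 = 0  =>  x = 153
y = 306 - 153 = 153
Minimum value = 153^2 + 153^2 = 46818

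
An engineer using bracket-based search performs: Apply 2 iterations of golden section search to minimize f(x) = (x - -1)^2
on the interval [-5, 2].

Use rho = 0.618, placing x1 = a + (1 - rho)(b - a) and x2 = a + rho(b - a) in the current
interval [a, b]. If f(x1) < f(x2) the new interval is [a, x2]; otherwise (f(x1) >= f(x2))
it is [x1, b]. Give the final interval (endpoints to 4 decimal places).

Golden section search for min of f(x) = (x - -1)^2 on [-5, 2].
Each step: x1 = a + (1 - rho)(b - a), x2 = a + rho(b - a); if f(x1) < f(x2) keep [a, x2], otherwise keep [x1, b].
Step 1: [-5.0000, 2.0000], x1=-2.3260 (f=1.7583), x2=-0.6740 (f=0.1063); f(x1) > f(x2) => keep [-2.3260, 2.0000]
Step 2: [-2.3260, 2.0000], x1=-0.6735 (f=0.1066), x2=0.3475 (f=1.8157); f(x1) < f(x2) => keep [-2.3260, 0.3475]
Final interval: [-2.3260, 0.3475]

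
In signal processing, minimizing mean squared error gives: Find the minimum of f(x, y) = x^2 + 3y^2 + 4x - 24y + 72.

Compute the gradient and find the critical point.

f(x,y) = x^2 + 3y^2 + 4x - 24y + 72
df/dx = 2x + (4) = 0  =>  x = -2
df/dy = 6y + (-24) = 0  =>  y = 4
f(-2, 4) = 1*(-2)^2 + 3*(4)^2 + 4*(-2) + -24*(4) + 72 = 20
Hessian is diagonal with entries 2, 6 > 0, so this is a minimum.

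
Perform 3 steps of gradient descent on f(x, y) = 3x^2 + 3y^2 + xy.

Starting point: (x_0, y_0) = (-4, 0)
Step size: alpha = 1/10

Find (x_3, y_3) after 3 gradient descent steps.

f(x,y) = 3x^2 + 3y^2 + xy
grad_x = 6x + 1y, grad_y = 6y + 1x
Step 1: grad = (-24, -4), (-8/5, 2/5)
Step 2: grad = (-46/5, 4/5), (-17/25, 8/25)
Step 3: grad = (-94/25, 31/25), (-38/125, 49/250)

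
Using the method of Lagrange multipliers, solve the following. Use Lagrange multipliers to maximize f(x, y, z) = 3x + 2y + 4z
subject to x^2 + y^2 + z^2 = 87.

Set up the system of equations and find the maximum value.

Lagrange conditions: 3 = 2*lambda*x, 2 = 2*lambda*y, 4 = 2*lambda*z
So x:3 = y:2 = z:4, i.e. x = 3t, y = 2t, z = 4t
Constraint: t^2*(3^2 + 2^2 + 4^2) = 87
  t^2 * 29 = 87  =>  t = sqrt(3)
Maximum = 3*3t + 2*2t + 4*4t = 29*sqrt(3) = sqrt(2523)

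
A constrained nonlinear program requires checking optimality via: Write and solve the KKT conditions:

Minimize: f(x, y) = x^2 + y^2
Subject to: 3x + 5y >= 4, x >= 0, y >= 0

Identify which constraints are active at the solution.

KKT conditions for min x^2 + y^2 s.t. 3x + 5y >= 4, x >= 0, y >= 0:
Stationarity: 2x = mu*3 + mu_x, 2y = mu*5 + mu_y, with mu, mu_x, mu_y >= 0
Complementary slackness: mu*(3x + 5y - 4) = 0, mu_x*x = 0, mu_y*y = 0
(0, 0) is infeasible (3*0 + 5*0 < 4), so if mu = 0 stationarity would force x = mu_x/2 >= 0, y = mu_y/2 >= 0 with mu_x*x = mu_y*y = 0, i.e. x = y = 0: contradiction. Hence mu > 0 and 3x + 5y = 4 is active.
Try x > 0, y > 0 (so mu_x = mu_y = 0): x = 3*mu/2, y = 5*mu/2
Substitute: 3*(3*mu/2) + 5*(5*mu/2) = 4
  mu*34/2 = 4 => mu = 4/17
x* = 6/17 > 0, y* = 10/17 > 0, consistent with mu_x = mu_y = 0.
f is convex and the constraints are linear, so this KKT point is the global minimum.
f* = 8/17
Active constraints: 3x + 5y >= 4 (holds with equality, mu = 4/17 > 0); x >= 0 and y >= 0 are inactive (mu_x = mu_y = 0).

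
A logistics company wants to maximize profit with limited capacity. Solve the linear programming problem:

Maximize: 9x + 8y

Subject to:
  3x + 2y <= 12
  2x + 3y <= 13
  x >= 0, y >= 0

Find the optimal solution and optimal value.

Feasible vertices: (0, 0), (0, 13/3), (2, 3), (4, 0)
Objective 9x + 8y at each:
  (0, 0): 0
  (0, 13/3): 104/3
  (2, 3): 42
  (4, 0): 36
Maximum is 42 at (2, 3).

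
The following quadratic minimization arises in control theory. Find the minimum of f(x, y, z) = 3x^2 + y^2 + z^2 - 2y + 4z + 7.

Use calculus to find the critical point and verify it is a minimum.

f(x,y,z) = 3x^2 + y^2 + z^2 - 2y + 4z + 7
df/dx = 6x + (0) = 0 => x = 0
df/dy = 2y + (-2) = 0 => y = 1
df/dz = 2z + (4) = 0 => z = -2
f(0,1,-2) = 3*(0)^2 + 1*(1)^2 + 1*(-2)^2 + -2*(1) + 4*(-2) + 7 = 2
Hessian is diagonal with entries 6, 2, 2 > 0, confirmed minimum.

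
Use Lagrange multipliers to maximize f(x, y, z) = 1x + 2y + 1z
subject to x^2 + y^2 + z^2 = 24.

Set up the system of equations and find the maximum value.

Lagrange conditions: 1 = 2*lambda*x, 2 = 2*lambda*y, 1 = 2*lambda*z
So x:1 = y:2 = z:1, i.e. x = 1t, y = 2t, z = 1t
Constraint: t^2*(1^2 + 2^2 + 1^2) = 24
  t^2 * 6 = 24  =>  t = sqrt(4)
Maximum = 1*1t + 2*2t + 1*1t = 6*sqrt(4) = 12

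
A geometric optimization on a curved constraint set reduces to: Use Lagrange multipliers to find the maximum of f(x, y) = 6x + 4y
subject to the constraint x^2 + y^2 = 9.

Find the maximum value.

Set up Lagrange conditions: grad f = lambda * grad g
  6 = 2*lambda*x
  4 = 2*lambda*y
From these: x/y = 6/4, so x = 6t, y = 4t for some t.
Substitute into constraint: (6t)^2 + (4t)^2 = 9
  t^2 * 52 = 9
  t = sqrt(9/52)
Maximum = 6*x + 4*y = (6^2 + 4^2)*t = 52 * sqrt(9/52) = sqrt(468)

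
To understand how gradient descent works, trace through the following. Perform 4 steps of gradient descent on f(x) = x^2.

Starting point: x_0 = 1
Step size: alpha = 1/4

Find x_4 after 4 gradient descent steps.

f(x) = x^2, f'(x) = 2x + (0)
Step 1: f'(1) = 2, x_1 = 1 - 1/4 * 2 = 1/2
Step 2: f'(1/2) = 1, x_2 = 1/2 - 1/4 * 1 = 1/4
Step 3: f'(1/4) = 1/2, x_3 = 1/4 - 1/4 * 1/2 = 1/8
Step 4: f'(1/8) = 1/4, x_4 = 1/8 - 1/4 * 1/4 = 1/16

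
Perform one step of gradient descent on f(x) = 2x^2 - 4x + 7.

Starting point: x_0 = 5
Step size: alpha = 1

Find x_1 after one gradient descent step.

f(x) = 2x^2 - 4x + 7
f'(x) = 4x - 4
f'(5) = 4*5 + (-4) = 16
x_1 = x_0 - alpha * f'(x_0) = 5 - 1 * 16 = -11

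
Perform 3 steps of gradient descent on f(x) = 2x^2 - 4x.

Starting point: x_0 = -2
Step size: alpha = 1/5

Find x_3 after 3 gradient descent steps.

f(x) = 2x^2 - 4x, f'(x) = 4x + (-4)
Step 1: f'(-2) = -12, x_1 = -2 - 1/5 * -12 = 2/5
Step 2: f'(2/5) = -12/5, x_2 = 2/5 - 1/5 * -12/5 = 22/25
Step 3: f'(22/25) = -12/25, x_3 = 22/25 - 1/5 * -12/25 = 122/125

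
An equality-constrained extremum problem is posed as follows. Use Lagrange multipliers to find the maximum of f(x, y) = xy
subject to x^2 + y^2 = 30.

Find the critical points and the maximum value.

Lagrange conditions: y = 2*lambda*x and x = 2*lambda*y
If x = 0 then y = 0, violating the constraint, so x, y != 0.
Dividing: y/x = x/y => x^2 = y^2 => y = x or y = -x
Constraint: 2x^2 = 30 => x^2 = 15 => x = +/-sqrt(15)
Critical points: (sqrt(15), sqrt(15)), (-sqrt(15), -sqrt(15)), (sqrt(15), -sqrt(15)), (-sqrt(15), sqrt(15))
  y = x:  xy = x^2 = 15  at (sqrt(15), sqrt(15)) and (-sqrt(15), -sqrt(15))
  y = -x: xy = -x^2 = -15 at (sqrt(15), -sqrt(15)) and (-sqrt(15), sqrt(15))
Maximum xy = 15 at (sqrt(15), sqrt(15)) and (-sqrt(15), -sqrt(15))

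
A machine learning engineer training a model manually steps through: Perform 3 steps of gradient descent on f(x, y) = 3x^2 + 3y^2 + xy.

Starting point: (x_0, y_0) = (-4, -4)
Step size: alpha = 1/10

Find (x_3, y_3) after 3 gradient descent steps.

f(x,y) = 3x^2 + 3y^2 + xy
grad_x = 6x + 1y, grad_y = 6y + 1x
Step 1: grad = (-28, -28), (-6/5, -6/5)
Step 2: grad = (-42/5, -42/5), (-9/25, -9/25)
Step 3: grad = (-63/25, -63/25), (-27/250, -27/250)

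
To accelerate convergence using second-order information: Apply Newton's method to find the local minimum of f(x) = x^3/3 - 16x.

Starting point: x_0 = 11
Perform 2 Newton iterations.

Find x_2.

f(x) = x^3/3 - 16x
f'(x) = x^2 - 16, f''(x) = 2x
Newton update: x_{n+1} = x_n - (x_n^2 - 16)/(2*x_n)
Step 1: x_0 = 11, f'=105, f''=22, x_1 = 137/22
Step 2: x_1 = 137/22, f'=11025/484, f''=137/11, x_2 = 26513/6028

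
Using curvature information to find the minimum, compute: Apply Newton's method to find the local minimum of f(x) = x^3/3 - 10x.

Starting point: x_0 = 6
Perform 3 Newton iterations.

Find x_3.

f(x) = x^3/3 - 10x
f'(x) = x^2 - 10, f''(x) = 2x
Newton update: x_{n+1} = x_n - (x_n^2 - 10)/(2*x_n)
Step 1: x_0 = 6, f'=26, f''=12, x_1 = 23/6
Step 2: x_1 = 23/6, f'=169/36, f''=23/3, x_2 = 889/276
Step 3: x_2 = 889/276, f'=28561/76176, f''=889/138, x_3 = 1552081/490728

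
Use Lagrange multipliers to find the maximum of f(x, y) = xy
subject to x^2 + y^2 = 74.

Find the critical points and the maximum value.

Lagrange conditions: y = 2*lambda*x and x = 2*lambda*y
If x = 0 then y = 0, violating the constraint, so x, y != 0.
Dividing: y/x = x/y => x^2 = y^2 => y = x or y = -x
Constraint: 2x^2 = 74 => x^2 = 37 => x = +/-sqrt(37)
Critical points: (sqrt(37), sqrt(37)), (-sqrt(37), -sqrt(37)), (sqrt(37), -sqrt(37)), (-sqrt(37), sqrt(37))
  y = x:  xy = x^2 = 37  at (sqrt(37), sqrt(37)) and (-sqrt(37), -sqrt(37))
  y = -x: xy = -x^2 = -37 at (sqrt(37), -sqrt(37)) and (-sqrt(37), sqrt(37))
Maximum xy = 37 at (sqrt(37), sqrt(37)) and (-sqrt(37), -sqrt(37))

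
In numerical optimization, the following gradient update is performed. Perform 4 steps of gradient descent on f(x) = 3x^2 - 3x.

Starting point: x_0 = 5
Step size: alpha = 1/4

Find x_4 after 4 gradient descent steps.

f(x) = 3x^2 - 3x, f'(x) = 6x + (-3)
Step 1: f'(5) = 27, x_1 = 5 - 1/4 * 27 = -7/4
Step 2: f'(-7/4) = -27/2, x_2 = -7/4 - 1/4 * -27/2 = 13/8
Step 3: f'(13/8) = 27/4, x_3 = 13/8 - 1/4 * 27/4 = -1/16
Step 4: f'(-1/16) = -27/8, x_4 = -1/16 - 1/4 * -27/8 = 25/32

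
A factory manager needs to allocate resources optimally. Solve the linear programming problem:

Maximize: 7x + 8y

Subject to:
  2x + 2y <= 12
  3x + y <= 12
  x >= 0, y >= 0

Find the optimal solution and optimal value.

Feasible vertices: (0, 0), (0, 6), (3, 3), (4, 0)
Objective 7x + 8y at each:
  (0, 0): 0
  (0, 6): 48
  (3, 3): 45
  (4, 0): 28
Maximum is 48 at (0, 6).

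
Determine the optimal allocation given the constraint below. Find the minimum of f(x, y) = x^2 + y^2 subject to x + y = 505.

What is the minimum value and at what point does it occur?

Substitute y = 505 - x into f(x,y) = x^2 + y^2:
g(x) = x^2 + (505 - x)^2 = 2x^2 - 1010x + 255025
g'(x) = 4x - 1010 = 0  =>  x = 505/2
y = 505 - 505/2 = 505/2
Minimum value = (505/2)^2 + (505/2)^2 = 255025/2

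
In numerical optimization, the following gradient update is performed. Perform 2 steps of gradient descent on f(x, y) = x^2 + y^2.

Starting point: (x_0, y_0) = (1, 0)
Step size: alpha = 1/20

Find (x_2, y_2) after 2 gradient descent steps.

f(x,y) = x^2 + y^2
grad_x = 2x + 0y, grad_y = 2y + 0x
Step 1: grad = (2, 0), (9/10, 0)
Step 2: grad = (9/5, 0), (81/100, 0)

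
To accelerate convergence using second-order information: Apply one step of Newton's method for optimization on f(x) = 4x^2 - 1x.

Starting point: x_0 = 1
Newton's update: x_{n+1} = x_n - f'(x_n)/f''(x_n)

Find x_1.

f(x) = 4x^2 - 1x
f'(x) = 8x + (-1), f''(x) = 8
Newton step: x_1 = x_0 - f'(x_0)/f''(x_0)
f'(1) = 7
x_1 = 1 - 7/8 = 1/8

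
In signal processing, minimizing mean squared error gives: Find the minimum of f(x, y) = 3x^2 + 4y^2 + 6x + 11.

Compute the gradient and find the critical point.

f(x,y) = 3x^2 + 4y^2 + 6x + 11
df/dx = 6x + (6) = 0  =>  x = -1
df/dy = 8y + (0) = 0  =>  y = 0
f(-1, 0) = 3*(-1)^2 + 4*(0)^2 + 6*(-1) + 11 = 8
Hessian is diagonal with entries 6, 8 > 0, so this is a minimum.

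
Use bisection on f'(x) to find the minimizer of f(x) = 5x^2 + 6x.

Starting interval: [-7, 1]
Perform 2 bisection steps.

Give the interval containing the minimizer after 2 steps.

Finding critical point of f(x) = 5x^2 + 6x using bisection on f'(x) = 10x + 6.
f'(x) = 0 when x = -3/5.
Starting interval: [-7, 1]
Step 1: mid = -3, f'(mid) = -24, new interval = [-3, 1]
Step 2: mid = -1, f'(mid) = -4, new interval = [-1, 1]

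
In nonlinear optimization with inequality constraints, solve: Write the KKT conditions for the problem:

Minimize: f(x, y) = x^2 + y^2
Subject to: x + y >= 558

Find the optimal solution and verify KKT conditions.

KKT conditions for min x^2 + y^2 s.t. x + y >= 558:
Stationarity: 2x = mu, 2y = mu
So x = y = mu/2.
Complementary slackness: mu*(x + y - 558) = 0
Primal feasibility: x + y >= 558; dual feasibility: mu >= 0
If mu = 0 then x = y = 0, but 0 + 0 < 558 is infeasible, so the constraint is active.
Constraint active: x + y = 2*(mu/2) = 558 => mu = 558
x = y = 279, f = 155682
Verify: stationarity 2*279 = 558 = mu; primal 279 + 279 = 558 >= 558; dual mu = 558 >= 0; complementary slackness 558*(558 - 558) = 0. All KKT conditions hold.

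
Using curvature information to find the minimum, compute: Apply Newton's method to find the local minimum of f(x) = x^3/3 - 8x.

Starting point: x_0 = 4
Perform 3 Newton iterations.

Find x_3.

f(x) = x^3/3 - 8x
f'(x) = x^2 - 8, f''(x) = 2x
Newton update: x_{n+1} = x_n - (x_n^2 - 8)/(2*x_n)
Step 1: x_0 = 4, f'=8, f''=8, x_1 = 3
Step 2: x_1 = 3, f'=1, f''=6, x_2 = 17/6
Step 3: x_2 = 17/6, f'=1/36, f''=17/3, x_3 = 577/204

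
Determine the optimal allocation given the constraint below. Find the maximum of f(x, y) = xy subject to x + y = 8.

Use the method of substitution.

Substitute y = 8 - x into f(x,y) = xy:
g(x) = x(8 - x) = 8x - x^2
g'(x) = 8 - 2x = 0  =>  x = 4
y = 8 - 4 = 4
Maximum value = 4 * 4 = 16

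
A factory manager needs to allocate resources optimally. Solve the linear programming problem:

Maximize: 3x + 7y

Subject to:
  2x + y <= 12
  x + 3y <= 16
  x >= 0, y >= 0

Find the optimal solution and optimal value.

Feasible vertices: (0, 0), (0, 16/3), (4, 4), (6, 0)
Objective 3x + 7y at each:
  (0, 0): 0
  (0, 16/3): 112/3
  (4, 4): 40
  (6, 0): 18
Maximum is 40 at (4, 4).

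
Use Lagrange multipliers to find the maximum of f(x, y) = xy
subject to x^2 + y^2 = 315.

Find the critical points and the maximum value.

Lagrange conditions: y = 2*lambda*x and x = 2*lambda*y
If x = 0 then y = 0, violating the constraint, so x, y != 0.
Dividing: y/x = x/y => x^2 = y^2 => y = x or y = -x
Constraint: 2x^2 = 315 => x^2 = 315/2 => x = +/-sqrt(315/2)
Critical points: (sqrt(315/2), sqrt(315/2)), (-sqrt(315/2), -sqrt(315/2)), (sqrt(315/2), -sqrt(315/2)), (-sqrt(315/2), sqrt(315/2))
  y = x:  xy = x^2 = 315/2  at (sqrt(315/2), sqrt(315/2)) and (-sqrt(315/2), -sqrt(315/2))
  y = -x: xy = -x^2 = -315/2 at (sqrt(315/2), -sqrt(315/2)) and (-sqrt(315/2), sqrt(315/2))
Maximum xy = 315/2 at (sqrt(315/2), sqrt(315/2)) and (-sqrt(315/2), -sqrt(315/2))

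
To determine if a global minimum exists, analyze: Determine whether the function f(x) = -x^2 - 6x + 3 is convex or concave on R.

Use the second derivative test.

f(x) = -x^2 - 6x + 3
f'(x) = -2x - 6
f''(x) = -2
Since f''(x) = -2 < 0 for all x, f is concave on R.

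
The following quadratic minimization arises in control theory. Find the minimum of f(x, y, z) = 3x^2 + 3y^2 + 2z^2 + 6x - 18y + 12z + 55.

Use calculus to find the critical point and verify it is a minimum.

f(x,y,z) = 3x^2 + 3y^2 + 2z^2 + 6x - 18y + 12z + 55
df/dx = 6x + (6) = 0 => x = -1
df/dy = 6y + (-18) = 0 => y = 3
df/dz = 4z + (12) = 0 => z = -3
f(-1,3,-3) = 3*(-1)^2 + 3*(3)^2 + 2*(-3)^2 + 6*(-1) + -18*(3) + 12*(-3) + 55 = 7
Hessian is diagonal with entries 6, 6, 4 > 0, confirmed minimum.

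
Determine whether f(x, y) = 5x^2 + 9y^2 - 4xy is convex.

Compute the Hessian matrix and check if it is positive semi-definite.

f(x,y) = 5x^2 + 9y^2 - 4xy
Hessian H = [[10, -4], [-4, 18]]
trace(H) = 28, det(H) = 164
Eigenvalues: (28 +/- sqrt(128)) / 2 = 19.66, 8.343
Since both eigenvalues > 0, f is convex.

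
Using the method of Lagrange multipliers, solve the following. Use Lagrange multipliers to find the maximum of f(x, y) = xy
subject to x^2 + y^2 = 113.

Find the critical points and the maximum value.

Lagrange conditions: y = 2*lambda*x and x = 2*lambda*y
If x = 0 then y = 0, violating the constraint, so x, y != 0.
Dividing: y/x = x/y => x^2 = y^2 => y = x or y = -x
Constraint: 2x^2 = 113 => x^2 = 113/2 => x = +/-sqrt(113/2)
Critical points: (sqrt(113/2), sqrt(113/2)), (-sqrt(113/2), -sqrt(113/2)), (sqrt(113/2), -sqrt(113/2)), (-sqrt(113/2), sqrt(113/2))
  y = x:  xy = x^2 = 113/2  at (sqrt(113/2), sqrt(113/2)) and (-sqrt(113/2), -sqrt(113/2))
  y = -x: xy = -x^2 = -113/2 at (sqrt(113/2), -sqrt(113/2)) and (-sqrt(113/2), sqrt(113/2))
Maximum xy = 113/2 at (sqrt(113/2), sqrt(113/2)) and (-sqrt(113/2), -sqrt(113/2))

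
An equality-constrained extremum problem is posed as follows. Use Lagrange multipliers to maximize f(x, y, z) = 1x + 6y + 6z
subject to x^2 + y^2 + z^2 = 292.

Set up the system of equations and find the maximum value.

Lagrange conditions: 1 = 2*lambda*x, 6 = 2*lambda*y, 6 = 2*lambda*z
So x:1 = y:6 = z:6, i.e. x = 1t, y = 6t, z = 6t
Constraint: t^2*(1^2 + 6^2 + 6^2) = 292
  t^2 * 73 = 292  =>  t = sqrt(4)
Maximum = 1*1t + 6*6t + 6*6t = 73*sqrt(4) = 146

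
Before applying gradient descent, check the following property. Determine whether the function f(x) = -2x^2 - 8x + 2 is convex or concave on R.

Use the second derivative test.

f(x) = -2x^2 - 8x + 2
f'(x) = -4x - 8
f''(x) = -4
Since f''(x) = -4 < 0 for all x, f is concave on R.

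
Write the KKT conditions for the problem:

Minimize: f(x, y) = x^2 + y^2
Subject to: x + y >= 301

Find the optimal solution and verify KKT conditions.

KKT conditions for min x^2 + y^2 s.t. x + y >= 301:
Stationarity: 2x = mu, 2y = mu
So x = y = mu/2.
Complementary slackness: mu*(x + y - 301) = 0
Primal feasibility: x + y >= 301; dual feasibility: mu >= 0
If mu = 0 then x = y = 0, but 0 + 0 < 301 is infeasible, so the constraint is active.
Constraint active: x + y = 2*(mu/2) = 301 => mu = 301
x = y = 301/2, f = 90601/2
Verify: stationarity 2*(301/2) = 301 = mu; primal 301/2 + 301/2 = 301 >= 301; dual mu = 301 >= 0; complementary slackness 301*(301 - 301) = 0. All KKT conditions hold.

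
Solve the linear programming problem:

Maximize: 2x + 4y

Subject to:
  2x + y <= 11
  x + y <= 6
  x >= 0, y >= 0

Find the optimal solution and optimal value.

Feasible vertices: (0, 0), (0, 6), (5, 1), (11/2, 0)
Objective 2x + 4y at each:
  (0, 0): 0
  (0, 6): 24
  (5, 1): 14
  (11/2, 0): 11
Maximum is 24 at (0, 6).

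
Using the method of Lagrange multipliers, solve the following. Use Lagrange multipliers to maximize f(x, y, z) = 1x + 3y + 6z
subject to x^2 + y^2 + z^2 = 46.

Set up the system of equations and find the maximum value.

Lagrange conditions: 1 = 2*lambda*x, 3 = 2*lambda*y, 6 = 2*lambda*z
So x:1 = y:3 = z:6, i.e. x = 1t, y = 3t, z = 6t
Constraint: t^2*(1^2 + 3^2 + 6^2) = 46
  t^2 * 46 = 46  =>  t = sqrt(1)
Maximum = 1*1t + 3*3t + 6*6t = 46*sqrt(1) = 46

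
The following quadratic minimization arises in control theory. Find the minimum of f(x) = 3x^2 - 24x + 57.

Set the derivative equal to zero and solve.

f(x) = 3x^2 - 24x + 57
f'(x) = 6x + (-24) = 0
x = 24/6 = 4
f(4) = 9
Since f''(x) = 6 > 0, this is a minimum.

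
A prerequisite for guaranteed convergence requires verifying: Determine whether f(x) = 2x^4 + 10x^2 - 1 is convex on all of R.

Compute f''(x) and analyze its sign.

f(x) = 2x^4 + 10x^2 - 1
f'(x) = 8x^3 + 20x
f''(x) = 24x^2 + 20
f''(x) = 24x^2 + 20 >= 20 > 0 for all x
Therefore, f is convex on R.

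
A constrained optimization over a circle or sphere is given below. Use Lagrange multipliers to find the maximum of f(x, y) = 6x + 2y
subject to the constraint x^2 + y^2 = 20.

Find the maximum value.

Set up Lagrange conditions: grad f = lambda * grad g
  6 = 2*lambda*x
  2 = 2*lambda*y
From these: x/y = 6/2, so x = 6t, y = 2t for some t.
Substitute into constraint: (6t)^2 + (2t)^2 = 20
  t^2 * 40 = 20
  t = sqrt(20/40)
Maximum = 6*x + 2*y = (6^2 + 2^2)*t = 40 * sqrt(20/40) = sqrt(800)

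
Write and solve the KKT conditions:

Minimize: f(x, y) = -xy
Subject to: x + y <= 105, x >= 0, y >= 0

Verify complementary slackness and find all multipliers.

Problem: min -xy s.t. x + y <= 105 (multiplier lambda), x >= 0 (mu_x), y >= 0 (mu_y)
KKT stationarity: -y + lambda - mu_x = 0, -x + lambda - mu_y = 0, with lambda, mu_x, mu_y >= 0
Complementary slackness: lambda*(x + y - 105) = 0, mu_x*x = 0, mu_y*y = 0
If lambda = 0: y = -mu_x <= 0 and x = -mu_y <= 0 force x = y = 0 with f = 0; but x = y = 105/2 is feasible with f = -11025/4 < 0, so this is not the minimum. Hence lambda > 0 and x + y = 105.
Try x > 0, y > 0 (so mu_x = mu_y = 0): y = lambda, x = lambda => x = y = lambda
x + y = 105 => 2*lambda = 105 => lambda = 105/2
x* = y* = 105/2 > 0, consistent with mu_x = mu_y = 0.
(Any feasible point with x = 0 or y = 0 has f = 0 > -11025/4, so the minimum is not on those boundaries.)
min(-xy) = -11025/4 (i.e. max xy = 11025/4)
Multipliers: lambda = 105/2, mu_x = 0, mu_y = 0
Complementary slackness: lambda*(x + y - 105) = 105/2*(105/2 + 105/2 - 105) = 0, mu_x*x = 0*105/2 = 0, mu_y*y = 0*105/2 = 0. Satisfied.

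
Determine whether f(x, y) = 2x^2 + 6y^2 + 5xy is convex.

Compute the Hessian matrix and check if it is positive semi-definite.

f(x,y) = 2x^2 + 6y^2 + 5xy
Hessian H = [[4, 5], [5, 12]]
trace(H) = 16, det(H) = 23
Eigenvalues: (16 +/- sqrt(164)) / 2 = 14.4, 1.597
Since both eigenvalues > 0, f is convex.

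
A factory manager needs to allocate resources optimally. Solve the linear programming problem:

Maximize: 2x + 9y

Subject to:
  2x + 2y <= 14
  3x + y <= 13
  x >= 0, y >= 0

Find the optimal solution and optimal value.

Feasible vertices: (0, 0), (0, 7), (3, 4), (13/3, 0)
Objective 2x + 9y at each:
  (0, 0): 0
  (0, 7): 63
  (3, 4): 42
  (13/3, 0): 26/3
Maximum is 63 at (0, 7).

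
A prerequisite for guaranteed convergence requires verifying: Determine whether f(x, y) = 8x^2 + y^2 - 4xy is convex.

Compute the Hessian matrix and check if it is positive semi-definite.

f(x,y) = 8x^2 + y^2 - 4xy
Hessian H = [[16, -4], [-4, 2]]
trace(H) = 18, det(H) = 16
Eigenvalues: (18 +/- sqrt(260)) / 2 = 17.06, 0.9377
Since both eigenvalues > 0, f is convex.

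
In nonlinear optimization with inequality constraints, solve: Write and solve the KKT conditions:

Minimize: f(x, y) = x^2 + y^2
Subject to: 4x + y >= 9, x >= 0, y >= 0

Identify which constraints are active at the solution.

KKT conditions for min x^2 + y^2 s.t. 4x + 1y >= 9, x >= 0, y >= 0:
Stationarity: 2x = mu*4 + mu_x, 2y = mu*1 + mu_y, with mu, mu_x, mu_y >= 0
Complementary slackness: mu*(4x + y - 9) = 0, mu_x*x = 0, mu_y*y = 0
(0, 0) is infeasible (4*0 + 1*0 < 9), so if mu = 0 stationarity would force x = mu_x/2 >= 0, y = mu_y/2 >= 0 with mu_x*x = mu_y*y = 0, i.e. x = y = 0: contradiction. Hence mu > 0 and 4x + y = 9 is active.
Try x > 0, y > 0 (so mu_x = mu_y = 0): x = 4*mu/2, y = 1*mu/2
Substitute: 4*(4*mu/2) + 1*(1*mu/2) = 9
  mu*17/2 = 9 => mu = 18/17
x* = 36/17 > 0, y* = 9/17 > 0, consistent with mu_x = mu_y = 0.
f is convex and the constraints are linear, so this KKT point is the global minimum.
f* = 81/17
Active constraints: 4x + y >= 9 (holds with equality, mu = 18/17 > 0); x >= 0 and y >= 0 are inactive (mu_x = mu_y = 0).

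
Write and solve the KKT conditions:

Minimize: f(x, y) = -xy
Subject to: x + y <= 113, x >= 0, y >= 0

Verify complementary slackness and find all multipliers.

Problem: min -xy s.t. x + y <= 113 (multiplier lambda), x >= 0 (mu_x), y >= 0 (mu_y)
KKT stationarity: -y + lambda - mu_x = 0, -x + lambda - mu_y = 0, with lambda, mu_x, mu_y >= 0
Complementary slackness: lambda*(x + y - 113) = 0, mu_x*x = 0, mu_y*y = 0
If lambda = 0: y = -mu_x <= 0 and x = -mu_y <= 0 force x = y = 0 with f = 0; but x = y = 113/2 is feasible with f = -12769/4 < 0, so this is not the minimum. Hence lambda > 0 and x + y = 113.
Try x > 0, y > 0 (so mu_x = mu_y = 0): y = lambda, x = lambda => x = y = lambda
x + y = 113 => 2*lambda = 113 => lambda = 113/2
x* = y* = 113/2 > 0, consistent with mu_x = mu_y = 0.
(Any feasible point with x = 0 or y = 0 has f = 0 > -12769/4, so the minimum is not on those boundaries.)
min(-xy) = -12769/4 (i.e. max xy = 12769/4)
Multipliers: lambda = 113/2, mu_x = 0, mu_y = 0
Complementary slackness: lambda*(x + y - 113) = 113/2*(113/2 + 113/2 - 113) = 0, mu_x*x = 0*113/2 = 0, mu_y*y = 0*113/2 = 0. Satisfied.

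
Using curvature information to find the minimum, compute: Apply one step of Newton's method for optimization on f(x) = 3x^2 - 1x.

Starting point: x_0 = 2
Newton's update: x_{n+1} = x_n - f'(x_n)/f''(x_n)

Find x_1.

f(x) = 3x^2 - 1x
f'(x) = 6x + (-1), f''(x) = 6
Newton step: x_1 = x_0 - f'(x_0)/f''(x_0)
f'(2) = 11
x_1 = 2 - 11/6 = 1/6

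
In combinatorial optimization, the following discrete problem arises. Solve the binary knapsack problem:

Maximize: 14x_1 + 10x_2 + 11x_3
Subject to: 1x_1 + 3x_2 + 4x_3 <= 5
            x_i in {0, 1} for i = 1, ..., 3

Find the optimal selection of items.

Items: item 1 (v=14, w=1), item 2 (v=10, w=3), item 3 (v=11, w=4)
Capacity: 5
Checking all 8 subsets (w = total weight, v = total value):
  {}: w = 0, v = 0
  {1}: w = 1, v = 14
  {2}: w = 3, v = 10
  {3}: w = 4, v = 11
  {1, 2}: w = 4, v = 24
  {1, 3}: w = 5, v = 25
  {2, 3}: w = 7 > 5, infeasible
  {1, 2, 3}: w = 8 > 5, infeasible
Best feasible subset: items [1, 3]
Total weight: 5 <= 5, total value: 25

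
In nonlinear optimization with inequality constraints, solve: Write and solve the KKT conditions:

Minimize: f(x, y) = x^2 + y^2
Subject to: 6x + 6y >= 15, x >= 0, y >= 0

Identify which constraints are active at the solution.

KKT conditions for min x^2 + y^2 s.t. 6x + 6y >= 15, x >= 0, y >= 0:
Stationarity: 2x = mu*6 + mu_x, 2y = mu*6 + mu_y, with mu, mu_x, mu_y >= 0
Complementary slackness: mu*(6x + 6y - 15) = 0, mu_x*x = 0, mu_y*y = 0
(0, 0) is infeasible (6*0 + 6*0 < 15), so if mu = 0 stationarity would force x = mu_x/2 >= 0, y = mu_y/2 >= 0 with mu_x*x = mu_y*y = 0, i.e. x = y = 0: contradiction. Hence mu > 0 and 6x + 6y = 15 is active.
Try x > 0, y > 0 (so mu_x = mu_y = 0): x = 6*mu/2, y = 6*mu/2
Substitute: 6*(6*mu/2) + 6*(6*mu/2) = 15
  mu*72/2 = 15 => mu = 5/12
x* = 5/4 > 0, y* = 5/4 > 0, consistent with mu_x = mu_y = 0.
f is convex and the constraints are linear, so this KKT point is the global minimum.
f* = 25/8
Active constraints: 6x + 6y >= 15 (holds with equality, mu = 5/12 > 0); x >= 0 and y >= 0 are inactive (mu_x = mu_y = 0).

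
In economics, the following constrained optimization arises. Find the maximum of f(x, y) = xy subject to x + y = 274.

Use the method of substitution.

Substitute y = 274 - x into f(x,y) = xy:
g(x) = x(274 - x) = 274x - x^2
g'(x) = 274 - 2x = 0  =>  x = 137
y = 274 - 137 = 137
Maximum value = 137 * 137 = 18769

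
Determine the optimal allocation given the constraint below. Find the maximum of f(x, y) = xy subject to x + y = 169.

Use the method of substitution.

Substitute y = 169 - x into f(x,y) = xy:
g(x) = x(169 - x) = 169x - x^2
g'(x) = 169 - 2x = 0  =>  x = 169/2
y = 169 - 169/2 = 169/2
Maximum value = (169/2) * (169/2) = 28561/4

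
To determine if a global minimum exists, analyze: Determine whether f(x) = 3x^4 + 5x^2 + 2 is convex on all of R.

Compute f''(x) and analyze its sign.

f(x) = 3x^4 + 5x^2 + 2
f'(x) = 12x^3 + 10x
f''(x) = 36x^2 + 10
f''(x) = 36x^2 + 10 >= 10 > 0 for all x
Therefore, f is convex on R.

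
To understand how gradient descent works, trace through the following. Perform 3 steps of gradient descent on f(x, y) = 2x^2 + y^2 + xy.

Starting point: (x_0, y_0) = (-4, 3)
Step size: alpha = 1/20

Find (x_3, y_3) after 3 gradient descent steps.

f(x,y) = 2x^2 + y^2 + xy
grad_x = 4x + 1y, grad_y = 2y + 1x
Step 1: grad = (-13, 2), (-67/20, 29/10)
Step 2: grad = (-21/2, 49/20), (-113/40, 1111/400)
Step 3: grad = (-3409/400, 273/100), (-19191/8000, 2641/1000)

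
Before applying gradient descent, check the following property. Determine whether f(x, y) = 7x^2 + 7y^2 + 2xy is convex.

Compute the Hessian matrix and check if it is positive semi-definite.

f(x,y) = 7x^2 + 7y^2 + 2xy
Hessian H = [[14, 2], [2, 14]]
trace(H) = 28, det(H) = 192
Eigenvalues: (28 +/- sqrt(16)) / 2 = 16, 12
Since both eigenvalues > 0, f is convex.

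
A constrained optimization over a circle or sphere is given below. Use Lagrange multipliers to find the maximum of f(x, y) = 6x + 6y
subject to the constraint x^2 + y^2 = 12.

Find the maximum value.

Set up Lagrange conditions: grad f = lambda * grad g
  6 = 2*lambda*x
  6 = 2*lambda*y
From these: x/y = 6/6, so x = 6t, y = 6t for some t.
Substitute into constraint: (6t)^2 + (6t)^2 = 12
  t^2 * 72 = 12
  t = sqrt(12/72)
Maximum = 6*x + 6*y = (6^2 + 6^2)*t = 72 * sqrt(12/72) = sqrt(864)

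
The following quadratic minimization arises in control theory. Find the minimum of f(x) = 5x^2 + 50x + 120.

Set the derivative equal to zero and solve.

f(x) = 5x^2 + 50x + 120
f'(x) = 10x + (50) = 0
x = -50/10 = -5
f(-5) = -5
Since f''(x) = 10 > 0, this is a minimum.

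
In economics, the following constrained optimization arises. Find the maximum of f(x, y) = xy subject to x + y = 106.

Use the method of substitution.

Substitute y = 106 - x into f(x,y) = xy:
g(x) = x(106 - x) = 106x - x^2
g'(x) = 106 - 2x = 0  =>  x = 53
y = 106 - 53 = 53
Maximum value = 53 * 53 = 2809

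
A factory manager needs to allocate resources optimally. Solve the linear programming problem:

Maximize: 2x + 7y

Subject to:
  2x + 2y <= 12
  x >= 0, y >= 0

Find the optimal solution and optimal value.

The feasible region has vertices at [(0, 0), (6, 0), (0, 6)].
Checking objective 2x + 7y at each vertex:
  (0, 0): 2*0 + 7*0 = 0
  (6, 0): 2*6 + 7*0 = 12
  (0, 6): 2*0 + 7*6 = 42
Maximum is 42 at (0, 6).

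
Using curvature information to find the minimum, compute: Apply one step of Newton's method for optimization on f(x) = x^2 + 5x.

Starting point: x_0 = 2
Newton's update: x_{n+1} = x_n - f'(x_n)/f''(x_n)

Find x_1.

f(x) = x^2 + 5x
f'(x) = 2x + (5), f''(x) = 2
Newton step: x_1 = x_0 - f'(x_0)/f''(x_0)
f'(2) = 9
x_1 = 2 - 9/2 = -5/2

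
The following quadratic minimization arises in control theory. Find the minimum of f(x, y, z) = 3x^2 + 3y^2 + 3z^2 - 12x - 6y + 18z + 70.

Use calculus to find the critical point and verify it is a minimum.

f(x,y,z) = 3x^2 + 3y^2 + 3z^2 - 12x - 6y + 18z + 70
df/dx = 6x + (-12) = 0 => x = 2
df/dy = 6y + (-6) = 0 => y = 1
df/dz = 6z + (18) = 0 => z = -3
f(2,1,-3) = 3*(2)^2 + 3*(1)^2 + 3*(-3)^2 + -12*(2) + -6*(1) + 18*(-3) + 70 = 28
Hessian is diagonal with entries 6, 6, 6 > 0, confirmed minimum.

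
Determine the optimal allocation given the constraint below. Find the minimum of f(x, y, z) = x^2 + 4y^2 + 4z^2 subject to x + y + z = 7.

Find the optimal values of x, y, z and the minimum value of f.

Using Lagrange multipliers on f = x^2 + 4y^2 + 4z^2 with constraint x + y + z = 7:
Conditions: 2*1*x = lambda, 2*4*y = lambda, 2*4*z = lambda
So x = lambda/2, y = lambda/8, z = lambda/8
Substituting into constraint: lambda * (3/4) = 7
lambda = 28/3
x = 14/3, y = 7/6, z = 7/6
Minimum value = 98/3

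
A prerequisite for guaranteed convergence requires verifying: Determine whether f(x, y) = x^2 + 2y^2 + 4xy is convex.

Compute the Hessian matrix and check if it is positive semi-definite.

f(x,y) = x^2 + 2y^2 + 4xy
Hessian H = [[2, 4], [4, 4]]
trace(H) = 6, det(H) = -8
Eigenvalues: (6 +/- sqrt(68)) / 2 = 7.123, -1.123
Since not both eigenvalues positive, f is neither convex nor concave.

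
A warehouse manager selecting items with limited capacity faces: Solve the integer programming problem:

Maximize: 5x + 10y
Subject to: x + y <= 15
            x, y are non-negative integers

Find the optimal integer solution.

Objective: 5x + 10y, constraint: x + y <= 15
Coefficient of y is 10 > coefficient of x is 5, so allocate the entire budget to y.
Optimal: x = 0, y = 15, value = 150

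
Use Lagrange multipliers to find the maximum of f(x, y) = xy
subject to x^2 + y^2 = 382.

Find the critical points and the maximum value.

Lagrange conditions: y = 2*lambda*x and x = 2*lambda*y
If x = 0 then y = 0, violating the constraint, so x, y != 0.
Dividing: y/x = x/y => x^2 = y^2 => y = x or y = -x
Constraint: 2x^2 = 382 => x^2 = 191 => x = +/-sqrt(191)
Critical points: (sqrt(191), sqrt(191)), (-sqrt(191), -sqrt(191)), (sqrt(191), -sqrt(191)), (-sqrt(191), sqrt(191))
  y = x:  xy = x^2 = 191  at (sqrt(191), sqrt(191)) and (-sqrt(191), -sqrt(191))
  y = -x: xy = -x^2 = -191 at (sqrt(191), -sqrt(191)) and (-sqrt(191), sqrt(191))
Maximum xy = 191 at (sqrt(191), sqrt(191)) and (-sqrt(191), -sqrt(191))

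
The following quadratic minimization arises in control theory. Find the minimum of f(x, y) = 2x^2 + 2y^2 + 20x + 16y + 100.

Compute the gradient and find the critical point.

f(x,y) = 2x^2 + 2y^2 + 20x + 16y + 100
df/dx = 4x + (20) = 0  =>  x = -5
df/dy = 4y + (16) = 0  =>  y = -4
f(-5, -4) = 2*(-5)^2 + 2*(-4)^2 + 20*(-5) + 16*(-4) + 100 = 18
Hessian is diagonal with entries 4, 4 > 0, so this is a minimum.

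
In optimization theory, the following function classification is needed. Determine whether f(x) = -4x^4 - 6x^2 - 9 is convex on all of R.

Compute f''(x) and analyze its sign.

f(x) = -4x^4 - 6x^2 - 9
f'(x) = -16x^3 + -12x
f''(x) = -48x^2 + -12
f''(x) = -48x^2 + -12 <= -12 < 0 for all x
Therefore, f is concave on R.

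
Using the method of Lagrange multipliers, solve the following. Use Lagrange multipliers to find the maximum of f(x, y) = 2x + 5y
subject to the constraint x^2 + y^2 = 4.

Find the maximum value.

Set up Lagrange conditions: grad f = lambda * grad g
  2 = 2*lambda*x
  5 = 2*lambda*y
From these: x/y = 2/5, so x = 2t, y = 5t for some t.
Substitute into constraint: (2t)^2 + (5t)^2 = 4
  t^2 * 29 = 4
  t = sqrt(4/29)
Maximum = 2*x + 5*y = (2^2 + 5^2)*t = 29 * sqrt(4/29) = sqrt(116)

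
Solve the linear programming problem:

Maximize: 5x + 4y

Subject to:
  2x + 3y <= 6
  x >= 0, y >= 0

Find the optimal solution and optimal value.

The feasible region has vertices at [(0, 0), (3, 0), (0, 2)].
Checking objective 5x + 4y at each vertex:
  (0, 0): 5*0 + 4*0 = 0
  (3, 0): 5*3 + 4*0 = 15
  (0, 2): 5*0 + 4*2 = 8
Maximum is 15 at (3, 0).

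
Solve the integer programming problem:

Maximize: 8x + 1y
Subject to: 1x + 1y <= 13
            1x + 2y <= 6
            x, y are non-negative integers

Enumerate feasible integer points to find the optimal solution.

Constraint 1: 1x + 1y <= 13
Constraint 2: 1x + 2y <= 6
Feasible x range (need y >= 0): 0 <= x <= min(13/1, 6/1) => x in {0, ..., 6}.
Enumerate feasible integer points row by row (the coefficient of y is 1 > 0, so for each x the largest feasible y gives the best value):
  x = 0: y <= min((13 - 1*0)/1, (6 - 1*0)/2) => y in {0, ..., 3}; best 8*0 + 1*3 = 3
  x = 1: y <= min((13 - 1*1)/1, (6 - 1*1)/2) => y in {0, ..., 2}; best 8*1 + 1*2 = 10
  x = 2: y <= min((13 - 1*2)/1, (6 - 1*2)/2) => y in {0, ..., 2}; best 8*2 + 1*2 = 18
  x = 3: y <= min((13 - 1*3)/1, (6 - 1*3)/2) => y in {0, ..., 1}; best 8*3 + 1*1 = 25
  x = 4: y <= min((13 - 1*4)/1, (6 - 1*4)/2) => y in {0, ..., 1}; best 8*4 + 1*1 = 33
  x = 5: y <= min((13 - 1*5)/1, (6 - 1*5)/2) => y in {0}; best 8*5 + 1*0 = 40
  x = 6: y <= min((13 - 1*6)/1, (6 - 1*6)/2) => y in {0}; best 8*6 + 1*0 = 48
The maximum 8x + 1y = 48 is achieved at x = 6, y = 0.
Check: 1*6 + 1*0 = 6 <= 13 and 1*6 + 2*0 = 6 <= 6.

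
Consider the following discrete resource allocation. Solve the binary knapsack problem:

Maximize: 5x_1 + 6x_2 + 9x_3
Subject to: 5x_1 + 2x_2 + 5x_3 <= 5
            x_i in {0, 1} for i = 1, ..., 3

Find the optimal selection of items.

Items: item 1 (v=5, w=5), item 2 (v=6, w=2), item 3 (v=9, w=5)
Capacity: 5
Checking all 8 subsets (w = total weight, v = total value):
  {}: w = 0, v = 0
  {1}: w = 5, v = 5
  {2}: w = 2, v = 6
  {3}: w = 5, v = 9
  {1, 2}: w = 7 > 5, infeasible
  {1, 3}: w = 10 > 5, infeasible
  {2, 3}: w = 7 > 5, infeasible
  {1, 2, 3}: w = 12 > 5, infeasible
Best feasible subset: items [3]
Total weight: 5 <= 5, total value: 9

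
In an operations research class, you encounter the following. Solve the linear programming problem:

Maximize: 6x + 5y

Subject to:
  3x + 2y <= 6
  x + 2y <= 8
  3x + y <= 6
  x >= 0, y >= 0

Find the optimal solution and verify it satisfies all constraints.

Feasible vertices: (0, 0), (0, 3), (2, 0)
Objective 6x + 5y at each vertex:
  (0, 0): 0
  (0, 3): 15
  (2, 0): 12
Maximum is 15 at (0, 3).
Verify constraints at (x, y) = (0, 3):
  3*0 + 2*3 = 6 <= 6 (active)
  1*0 + 2*3 = 6 <= 8
  3*0 + 1*3 = 3 <= 6
  x = 0 >= 0, y = 3 >= 0. All constraints satisfied.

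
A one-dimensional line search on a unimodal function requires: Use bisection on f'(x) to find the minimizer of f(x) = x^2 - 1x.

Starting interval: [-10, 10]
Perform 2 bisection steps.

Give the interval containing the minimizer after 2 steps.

Finding critical point of f(x) = x^2 - 1x using bisection on f'(x) = 2x + -1.
f'(x) = 0 when x = 1/2.
Starting interval: [-10, 10]
Step 1: mid = 0, f'(mid) = -1, new interval = [0, 10]
Step 2: mid = 5, f'(mid) = 9, new interval = [0, 5]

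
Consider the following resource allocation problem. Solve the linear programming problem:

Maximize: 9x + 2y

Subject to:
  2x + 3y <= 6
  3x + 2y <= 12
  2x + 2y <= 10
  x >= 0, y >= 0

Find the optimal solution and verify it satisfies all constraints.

Feasible vertices: (0, 0), (0, 2), (3, 0)
Objective 9x + 2y at each vertex:
  (0, 0): 0
  (0, 2): 4
  (3, 0): 27
Maximum is 27 at (3, 0).
Verify constraints at (x, y) = (3, 0):
  2*3 + 3*0 = 6 <= 6 (active)
  3*3 + 2*0 = 9 <= 12
  2*3 + 2*0 = 6 <= 10
  x = 3 >= 0, y = 0 >= 0. All constraints satisfied.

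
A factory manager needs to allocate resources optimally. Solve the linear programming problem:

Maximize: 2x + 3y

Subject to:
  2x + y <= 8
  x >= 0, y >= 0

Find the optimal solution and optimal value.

The feasible region has vertices at [(0, 0), (4, 0), (0, 8)].
Checking objective 2x + 3y at each vertex:
  (0, 0): 2*0 + 3*0 = 0
  (4, 0): 2*4 + 3*0 = 8
  (0, 8): 2*0 + 3*8 = 24
Maximum is 24 at (0, 8).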